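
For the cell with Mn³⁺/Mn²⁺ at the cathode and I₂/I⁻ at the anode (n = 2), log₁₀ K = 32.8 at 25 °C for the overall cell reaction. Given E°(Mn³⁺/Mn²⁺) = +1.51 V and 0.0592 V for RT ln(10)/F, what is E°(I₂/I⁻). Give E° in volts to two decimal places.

E°cell = (0.0592/n)·log K = (0.0592/2)(32.8) = +0.971 V.
Since Mn³⁺/Mn²⁺ is the cathode and I₂/I⁻ the anode, E°cell = E°(Mn³⁺/Mn²⁺) − E°(I₂/I⁻).
So E°(I₂/I⁻) = E°(Mn³⁺/Mn²⁺) − E°cell = (+1.51) − (+0.971) = +0.54 V.

+0.54 V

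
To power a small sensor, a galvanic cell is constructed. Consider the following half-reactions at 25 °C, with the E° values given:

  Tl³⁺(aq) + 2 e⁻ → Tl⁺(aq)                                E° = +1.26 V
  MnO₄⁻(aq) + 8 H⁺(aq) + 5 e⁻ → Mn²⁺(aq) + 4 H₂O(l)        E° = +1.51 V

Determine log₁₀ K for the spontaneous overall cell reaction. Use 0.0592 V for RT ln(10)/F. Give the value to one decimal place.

Cathode: MnO₄⁻/Mn²⁺; anode: Tl³⁺/Tl⁺. E°cell = +0.25 V, n = 10.
log K = nE°cell / 0.0592 = (10)(+0.25) / 0.0592 = 42.2.

42.2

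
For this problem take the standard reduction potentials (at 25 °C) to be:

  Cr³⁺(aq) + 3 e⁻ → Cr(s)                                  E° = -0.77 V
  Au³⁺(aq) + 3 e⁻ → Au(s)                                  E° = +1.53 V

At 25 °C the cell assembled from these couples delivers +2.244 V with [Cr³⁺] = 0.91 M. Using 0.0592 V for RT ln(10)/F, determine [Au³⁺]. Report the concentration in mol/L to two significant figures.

Au³⁺/Au is the cathode, Cr³⁺/Cr the anode: E°cell = +2.30 V, n = 3.
Overall reaction: Au³⁺(aq) + Cr(s) → Au(s) + Cr³⁺(aq); Q = [Cr³⁺]^1/[Au³⁺]^1.
From E = E° − (0.0592/n) log Q: log Q = (E° − E)·n/0.0592 = (+2.30 − (+2.244))·3/0.0592 = 2.8378.
So 1·log[Au³⁺] = 1·log(0.91) − log Q = -0.0410 − (2.8378) = -2.8788; [Au³⁺] = 10^(-2.8788) ≈ 0.0013 M.

0.0013 M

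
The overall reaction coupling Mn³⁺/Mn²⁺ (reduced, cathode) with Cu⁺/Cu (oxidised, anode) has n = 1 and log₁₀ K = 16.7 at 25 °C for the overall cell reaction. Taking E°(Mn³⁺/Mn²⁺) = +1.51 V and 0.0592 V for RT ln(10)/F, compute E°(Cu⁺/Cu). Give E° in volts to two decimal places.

+0.52 V

E°cell = (0.0592/n)·log K = (0.0592/1)(16.7) = +0.989 V.
Since Mn³⁺/Mn²⁺ is the cathode and Cu⁺/Cu the anode, E°cell = E°(Mn³⁺/Mn²⁺) − E°(Cu⁺/Cu).
So E°(Cu⁺/Cu) = E°(Mn³⁺/Mn²⁺) − E°cell = (+1.51) − (+0.989) = +0.52 V.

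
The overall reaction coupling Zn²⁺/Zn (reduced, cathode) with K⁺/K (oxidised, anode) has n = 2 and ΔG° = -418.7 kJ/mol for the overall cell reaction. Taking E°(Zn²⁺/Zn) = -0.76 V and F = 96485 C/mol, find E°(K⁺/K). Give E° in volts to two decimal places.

-2.93 V

E°cell = −ΔG°/(nF) = −(-418.7×10³)/((2)(96485)) = +2.170 V.
Since Zn²⁺/Zn is the cathode and K⁺/K the anode, E°cell = E°(Zn²⁺/Zn) − E°(K⁺/K).
So E°(K⁺/K) = E°(Zn²⁺/Zn) − E°cell = (-0.76) − (+2.170) = -2.93 V.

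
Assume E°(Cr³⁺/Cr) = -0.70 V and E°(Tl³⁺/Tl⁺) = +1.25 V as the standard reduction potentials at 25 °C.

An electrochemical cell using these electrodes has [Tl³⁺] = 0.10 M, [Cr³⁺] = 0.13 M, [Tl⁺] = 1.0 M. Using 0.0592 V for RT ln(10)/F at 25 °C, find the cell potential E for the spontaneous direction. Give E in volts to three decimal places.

+1.938 V

Tl³⁺/Tl⁺ is the cathode (higher E°), Cr³⁺/Cr the anode: E°cell = +1.25 − (-0.70) = +1.95 V, n = 6.
Overall: 3 Tl³⁺(aq) + 2 Cr(s) → 3 Tl⁺(aq) + 2 Cr³⁺(aq)
Q = [Tl⁺]^3·[Cr³⁺]^2 / ([Tl³⁺]^3); log Q = 1.228.
E = E° − (0.0592/n) log Q = +1.95 − (0.0592/6)(1.228) = +1.938 V.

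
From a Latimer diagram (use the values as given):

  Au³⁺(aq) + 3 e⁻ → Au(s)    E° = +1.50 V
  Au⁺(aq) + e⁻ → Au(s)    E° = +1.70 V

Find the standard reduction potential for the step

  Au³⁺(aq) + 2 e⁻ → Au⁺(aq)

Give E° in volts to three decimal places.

Sequential free energies add, so n₃E°₃ = n₁E°₁ + n₂E°₂.
With n₃ = 3, and the known step contributing 1×(+1.70) V, the unknown satisfies 2·E° = 3×(+1.50) − 1×(+1.70) = +2.800.
E° = +2.800 / 2 = +1.400 V.

+1.400 V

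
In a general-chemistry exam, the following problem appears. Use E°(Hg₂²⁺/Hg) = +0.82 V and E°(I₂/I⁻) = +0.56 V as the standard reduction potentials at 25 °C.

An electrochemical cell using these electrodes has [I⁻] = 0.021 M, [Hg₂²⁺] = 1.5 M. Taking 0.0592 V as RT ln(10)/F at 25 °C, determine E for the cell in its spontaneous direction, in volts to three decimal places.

+0.166 V

Hg₂²⁺/Hg is the cathode (higher E°), I₂/I⁻ the anode: E°cell = +0.82 − (+0.56) = +0.26 V, n = 2.
Overall: Hg₂²⁺(aq) + 2 I⁻(aq) → 2 Hg(l) + I₂(s)
Q = 1 / ([Hg₂²⁺]·[I⁻]^2); log Q = 3.179.
E = E° − (0.0592/n) log Q = +0.26 − (0.0592/2)(3.179) = +0.166 V.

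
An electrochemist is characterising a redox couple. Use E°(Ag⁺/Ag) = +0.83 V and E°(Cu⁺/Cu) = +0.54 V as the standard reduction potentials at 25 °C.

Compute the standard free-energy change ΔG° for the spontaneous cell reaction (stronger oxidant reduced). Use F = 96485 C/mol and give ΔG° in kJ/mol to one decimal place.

Ag⁺/Ag (E° = +0.83 V) is the cathode; Cu⁺/Cu (E° = +0.54 V) is the anode, so E°cell = +0.29 V.
Balancing electrons gives n = 1 (lcm of 1 and 1).
ΔG° = −nFE° = −(1)(96485)(+0.29) = -27,981 J = -28.0 kJ/mol.

-28.0 kJ/mol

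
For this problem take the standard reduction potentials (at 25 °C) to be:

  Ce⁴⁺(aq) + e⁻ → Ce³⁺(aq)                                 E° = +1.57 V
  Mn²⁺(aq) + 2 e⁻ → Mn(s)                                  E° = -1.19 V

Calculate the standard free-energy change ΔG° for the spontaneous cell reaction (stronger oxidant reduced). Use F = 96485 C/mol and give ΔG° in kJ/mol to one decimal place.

-532.6 kJ/mol

Ce⁴⁺/Ce³⁺ (E° = +1.57 V) is the cathode; Mn²⁺/Mn (E° = -1.19 V) is the anode, so E°cell = +2.76 V.
Balancing electrons gives n = 2 (lcm of 1 and 2).
ΔG° = −nFE° = −(2)(96485)(+2.76) = -532,597 J = -532.6 kJ/mol.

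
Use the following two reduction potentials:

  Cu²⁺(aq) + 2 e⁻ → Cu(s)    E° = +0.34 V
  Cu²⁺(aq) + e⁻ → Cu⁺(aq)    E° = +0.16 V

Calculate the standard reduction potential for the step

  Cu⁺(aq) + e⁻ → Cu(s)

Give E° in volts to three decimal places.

Sequential free energies add, so n₃E°₃ = n₁E°₁ + n₂E°₂.
With n₃ = 2, and the known step contributing 1×(+0.16) V, the unknown satisfies 1·E° = 2×(+0.34) − 1×(+0.16) = +0.520.
E° = +0.520 / 1 = +0.520 V.

+0.520 V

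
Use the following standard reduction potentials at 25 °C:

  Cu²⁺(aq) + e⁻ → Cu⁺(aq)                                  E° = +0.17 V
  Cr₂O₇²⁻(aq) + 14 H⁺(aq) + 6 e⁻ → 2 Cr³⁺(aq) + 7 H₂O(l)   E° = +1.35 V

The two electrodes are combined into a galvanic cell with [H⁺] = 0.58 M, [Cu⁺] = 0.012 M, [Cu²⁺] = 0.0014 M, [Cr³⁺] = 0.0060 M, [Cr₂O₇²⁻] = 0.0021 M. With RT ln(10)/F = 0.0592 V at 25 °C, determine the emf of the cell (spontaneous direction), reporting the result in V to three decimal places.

+1.220 V

Cr₂O₇²⁻/Cr³⁺ is the cathode (higher E°), Cu²⁺/Cu⁺ the anode: E°cell = +1.35 − (+0.17) = +1.18 V, n = 6.
Overall: Cr₂O₇²⁻(aq) + 14 H⁺(aq) + 6 Cu⁺(aq) → 2 Cr³⁺(aq) + 7 H₂O(l) + 6 Cu²⁺(aq)
Q = [Cr³⁺]^2·[Cu²⁺]^6 / ([Cr₂O₇²⁻]·[H⁺]^14·[Cu⁺]^6); log Q = -4.052.
E = E° − (0.0592/n) log Q = +1.18 − (0.0592/6)(-4.052) = +1.220 V.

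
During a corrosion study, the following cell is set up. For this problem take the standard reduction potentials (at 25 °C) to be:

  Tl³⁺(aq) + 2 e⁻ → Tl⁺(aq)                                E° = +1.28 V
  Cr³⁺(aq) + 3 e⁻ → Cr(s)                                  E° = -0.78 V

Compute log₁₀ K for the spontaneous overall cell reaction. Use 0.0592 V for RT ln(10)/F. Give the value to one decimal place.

208.8

Cathode: Tl³⁺/Tl⁺; anode: Cr³⁺/Cr. E°cell = +2.06 V, n = 6.
log K = nE°cell / 0.0592 = (6)(+2.06) / 0.0592 = 208.8.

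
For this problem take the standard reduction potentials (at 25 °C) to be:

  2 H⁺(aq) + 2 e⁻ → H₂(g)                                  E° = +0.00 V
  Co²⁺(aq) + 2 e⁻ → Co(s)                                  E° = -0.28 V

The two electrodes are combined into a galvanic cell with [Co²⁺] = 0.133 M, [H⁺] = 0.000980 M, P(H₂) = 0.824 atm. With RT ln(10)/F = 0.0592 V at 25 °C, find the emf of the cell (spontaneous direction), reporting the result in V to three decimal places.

+0.130 V

H⁺/H₂ is the cathode (higher E°), Co²⁺/Co the anode: E°cell = +0.00 − (-0.28) = +0.28 V, n = 2.
Overall: 2 H⁺(aq) + Co(s) → H₂(g) + Co²⁺(aq)
Q = P(H₂)·[Co²⁺] / ([H⁺]^2); log Q = 5.057.
E = E° − (0.0592/n) log Q = +0.28 − (0.0592/2)(5.057) = +0.130 V.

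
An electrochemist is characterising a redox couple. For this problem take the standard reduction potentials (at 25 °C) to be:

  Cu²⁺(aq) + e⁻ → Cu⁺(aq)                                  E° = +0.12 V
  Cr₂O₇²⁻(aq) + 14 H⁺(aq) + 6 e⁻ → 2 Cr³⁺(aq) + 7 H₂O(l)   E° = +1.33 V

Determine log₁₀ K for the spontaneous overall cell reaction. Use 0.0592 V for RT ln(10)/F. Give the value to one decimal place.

122.6

Cathode: Cr₂O₇²⁻/Cr³⁺; anode: Cu²⁺/Cu⁺. E°cell = +1.21 V, n = 6.
log K = nE°cell / 0.0592 = (6)(+1.21) / 0.0592 = 122.6.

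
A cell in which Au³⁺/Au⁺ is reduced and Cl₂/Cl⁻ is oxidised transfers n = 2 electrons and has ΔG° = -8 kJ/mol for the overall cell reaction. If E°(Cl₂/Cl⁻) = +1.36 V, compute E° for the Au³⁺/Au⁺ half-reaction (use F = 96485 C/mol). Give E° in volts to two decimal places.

E°cell = −ΔG°/(nF) = −(-8×10³)/((2)(96485)) = +0.041 V.
Since Au³⁺/Au⁺ is the cathode and Cl₂/Cl⁻ the anode, E°cell = E°(Au³⁺/Au⁺) − E°(Cl₂/Cl⁻).
So E°(Au³⁺/Au⁺) = E°cell + E°(Cl₂/Cl⁻) = +0.041 + (+1.36) = +1.40 V.

+1.40 V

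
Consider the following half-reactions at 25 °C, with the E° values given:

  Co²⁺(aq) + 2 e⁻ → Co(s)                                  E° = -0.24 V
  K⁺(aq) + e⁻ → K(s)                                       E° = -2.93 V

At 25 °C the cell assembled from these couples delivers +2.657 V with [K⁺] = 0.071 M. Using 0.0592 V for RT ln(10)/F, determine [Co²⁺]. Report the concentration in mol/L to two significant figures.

Co²⁺/Co is the cathode, K⁺/K the anode: E°cell = +2.69 V, n = 2.
Overall reaction: Co²⁺(aq) + 2 K(s) → Co(s) + 2 K⁺(aq); Q = [K⁺]^2/[Co²⁺]^1.
From E = E° − (0.0592/n) log Q: log Q = (E° − E)·n/0.0592 = (+2.69 − (+2.657))·2/0.0592 = 1.1149.
So 1·log[Co²⁺] = 2·log(0.071) − log Q = -2.2975 − (1.1149) = -3.4124; [Co²⁺] = 10^(-3.4124) ≈ 0.00039 M.

0.00039 M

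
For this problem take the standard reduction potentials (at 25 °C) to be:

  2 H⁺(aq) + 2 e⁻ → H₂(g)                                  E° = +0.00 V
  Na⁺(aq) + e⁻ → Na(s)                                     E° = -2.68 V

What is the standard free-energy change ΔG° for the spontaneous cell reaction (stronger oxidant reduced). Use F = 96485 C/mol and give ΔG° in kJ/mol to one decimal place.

H⁺/H₂ (E° = +0.00 V) is the cathode; Na⁺/Na (E° = -2.68 V) is the anode, so E°cell = +2.68 V.
Balancing electrons gives n = 2 (lcm of 2 and 1).
ΔG° = −nFE° = −(2)(96485)(+2.68) = -517,160 J = -517.2 kJ/mol.

-517.2 kJ/mol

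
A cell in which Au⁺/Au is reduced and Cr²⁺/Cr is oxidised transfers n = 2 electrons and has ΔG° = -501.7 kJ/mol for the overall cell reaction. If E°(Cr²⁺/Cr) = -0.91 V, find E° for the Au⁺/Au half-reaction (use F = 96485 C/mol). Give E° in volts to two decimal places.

E°cell = −ΔG°/(nF) = −(-501.7×10³)/((2)(96485)) = +2.600 V.
Since Au⁺/Au is the cathode and Cr²⁺/Cr the anode, E°cell = E°(Au⁺/Au) − E°(Cr²⁺/Cr).
So E°(Au⁺/Au) = E°cell + E°(Cr²⁺/Cr) = +2.600 + (-0.91) = +1.69 V.

+1.69 V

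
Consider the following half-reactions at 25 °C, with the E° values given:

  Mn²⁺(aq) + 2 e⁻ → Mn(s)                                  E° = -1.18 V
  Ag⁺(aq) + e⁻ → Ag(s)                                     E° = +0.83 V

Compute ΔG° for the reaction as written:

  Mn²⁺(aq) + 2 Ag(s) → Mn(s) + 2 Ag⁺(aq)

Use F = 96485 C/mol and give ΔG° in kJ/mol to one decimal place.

As written, Mn²⁺/Mn is reduced (cathode) and Ag⁺/Ag is oxidised (anode), so E°cell = (-1.18) − (+0.83) = -2.01 V.
Balancing electrons gives n = 2.
ΔG° = −nFE° = −(2)(96485)(-2.01) = 387,870 J = +387.9 kJ/mol.

+387.9 kJ/mol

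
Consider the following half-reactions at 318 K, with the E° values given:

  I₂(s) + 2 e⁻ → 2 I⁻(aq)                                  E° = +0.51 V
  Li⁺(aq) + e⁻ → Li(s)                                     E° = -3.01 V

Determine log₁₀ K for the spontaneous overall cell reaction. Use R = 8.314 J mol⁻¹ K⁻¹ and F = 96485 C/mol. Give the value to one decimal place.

Cathode: I₂/I⁻; anode: Li⁺/Li. E°cell = (+0.51) − (-3.01) = +3.52 V, with n = 2.
ΔG° = −nFE° = −RT ln K, so ln K = nFE°/(RT) = (2)(96485)(+3.52) / ((8.314)(318)) = 256.918.
log₁₀ K = 256.918 / ln 10 = 111.6.

111.6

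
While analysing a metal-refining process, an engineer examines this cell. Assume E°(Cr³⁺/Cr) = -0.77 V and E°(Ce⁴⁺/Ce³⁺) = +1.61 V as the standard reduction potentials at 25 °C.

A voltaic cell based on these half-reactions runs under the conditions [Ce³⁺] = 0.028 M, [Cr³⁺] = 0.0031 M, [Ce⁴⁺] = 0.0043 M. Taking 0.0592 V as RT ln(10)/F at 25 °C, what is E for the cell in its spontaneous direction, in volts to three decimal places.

Ce⁴⁺/Ce³⁺ is the cathode (higher E°), Cr³⁺/Cr the anode: E°cell = +1.61 − (-0.77) = +2.38 V, n = 3.
Overall: 3 Ce⁴⁺(aq) + Cr(s) → 3 Ce³⁺(aq) + Cr³⁺(aq)
Q = [Ce³⁺]^3·[Cr³⁺] / ([Ce⁴⁺]^3); log Q = -0.068.
E = E° − (0.0592/n) log Q = +2.38 − (0.0592/3)(-0.068) = +2.381 V.

+2.381 V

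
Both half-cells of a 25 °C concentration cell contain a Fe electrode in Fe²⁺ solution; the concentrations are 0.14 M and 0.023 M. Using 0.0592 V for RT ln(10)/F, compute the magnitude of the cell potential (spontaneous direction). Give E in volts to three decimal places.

+0.023 V

For a concentration cell E°cell = 0. The 0.14 M side is the cathode (reduction is favoured where [Fe²⁺] is higher).
With n = 2, E = −(0.0592/2) log([Fe²⁺]ₐₙ/[Fe²⁺]꜀ₐₜ) = −(0.0592/2) log(0.023/0.14) = −(0.0592/2)(-0.784) = +0.023 V.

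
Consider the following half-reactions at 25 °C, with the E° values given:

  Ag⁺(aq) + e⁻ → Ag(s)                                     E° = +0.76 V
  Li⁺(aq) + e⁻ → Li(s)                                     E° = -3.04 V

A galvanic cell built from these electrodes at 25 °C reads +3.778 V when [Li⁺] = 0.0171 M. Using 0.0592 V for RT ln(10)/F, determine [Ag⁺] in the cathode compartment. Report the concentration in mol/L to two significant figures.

Ag⁺/Ag is the cathode, Li⁺/Li the anode: E°cell = +3.80 V, n = 1.
Overall reaction: Ag⁺(aq) + Li(s) → Ag(s) + Li⁺(aq); Q = [Li⁺]^1/[Ag⁺]^1.
From E = E° − (0.0592/n) log Q: log Q = (E° − E)·n/0.0592 = (+3.80 − (+3.778))·1/0.0592 = 0.3716.
So 1·log[Ag⁺] = 1·log(0.0171) − log Q = -1.7670 − (0.3716) = -2.1386; [Ag⁺] = 10^(-2.1386) ≈ 0.0073 M.

0.0073 M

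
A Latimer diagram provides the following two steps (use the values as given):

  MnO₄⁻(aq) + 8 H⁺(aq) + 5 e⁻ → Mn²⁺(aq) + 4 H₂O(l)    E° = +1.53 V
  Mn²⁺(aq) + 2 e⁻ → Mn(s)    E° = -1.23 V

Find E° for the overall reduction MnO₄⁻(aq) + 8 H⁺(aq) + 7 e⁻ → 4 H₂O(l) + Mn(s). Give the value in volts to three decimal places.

Since ΔG° = −nFE° is additive over sequential reductions, n₃E°₃ = n₁E°₁ + n₂E°₂.
E°₃ = (5×+1.53 + 2×-1.23) / 7 = (+5.190) / 7 = +0.741 V.
Simply averaging or adding the two E° values would be wrong; the electron-weighted sum is required.

+0.741 V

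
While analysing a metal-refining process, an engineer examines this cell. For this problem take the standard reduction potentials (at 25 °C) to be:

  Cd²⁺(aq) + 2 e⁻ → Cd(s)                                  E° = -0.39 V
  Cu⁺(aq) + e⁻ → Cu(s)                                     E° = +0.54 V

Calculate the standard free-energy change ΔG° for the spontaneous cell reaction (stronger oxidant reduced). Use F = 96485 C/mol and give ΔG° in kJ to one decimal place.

-179.5 kJ

Cu⁺/Cu (E° = +0.54 V) is the cathode; Cd²⁺/Cd (E° = -0.39 V) is the anode, so E°cell = +0.93 V.
Balancing electrons gives n = 2 (lcm of 1 and 2).
ΔG° = −nFE° = −(2)(96485)(+0.93) = -179,462 J = -179.5 kJ.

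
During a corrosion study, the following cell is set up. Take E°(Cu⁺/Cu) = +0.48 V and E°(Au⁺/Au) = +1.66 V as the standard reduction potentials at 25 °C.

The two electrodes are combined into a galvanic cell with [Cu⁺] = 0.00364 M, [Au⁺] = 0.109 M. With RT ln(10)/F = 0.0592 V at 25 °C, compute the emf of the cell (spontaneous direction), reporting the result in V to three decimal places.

+1.267 V

Au⁺/Au is the cathode (higher E°), Cu⁺/Cu the anode: E°cell = +1.66 − (+0.48) = +1.18 V, n = 1.
Overall: Au⁺(aq) + Cu(s) → Au(s) + Cu⁺(aq)
Q = [Cu⁺] / ([Au⁺]); log Q = -1.476.
E = E° − (0.0592/n) log Q = +1.18 − (0.0592/1)(-1.476) = +1.267 V.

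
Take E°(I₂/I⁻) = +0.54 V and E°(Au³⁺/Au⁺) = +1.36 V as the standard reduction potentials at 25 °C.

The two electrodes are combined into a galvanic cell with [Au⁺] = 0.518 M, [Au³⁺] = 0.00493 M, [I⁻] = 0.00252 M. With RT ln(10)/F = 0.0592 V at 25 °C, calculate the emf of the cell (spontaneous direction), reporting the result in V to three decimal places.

Au³⁺/Au⁺ is the cathode (higher E°), I₂/I⁻ the anode: E°cell = +1.36 − (+0.54) = +0.82 V, n = 2.
Overall: Au³⁺(aq) + 2 I⁻(aq) → Au⁺(aq) + I₂(s)
Q = [Au⁺] / ([Au³⁺]·[I⁻]^2); log Q = 7.219.
E = E° − (0.0592/n) log Q = +0.82 − (0.0592/2)(7.219) = +0.606 V.

+0.606 V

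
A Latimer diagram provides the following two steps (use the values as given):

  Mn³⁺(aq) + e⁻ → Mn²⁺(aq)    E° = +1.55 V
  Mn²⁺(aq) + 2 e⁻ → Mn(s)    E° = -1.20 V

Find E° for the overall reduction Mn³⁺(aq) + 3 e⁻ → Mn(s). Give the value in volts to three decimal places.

Adding the free-energy changes (−nFE°) of the two steps gives −n₃FE°₃ = −n₁FE°₁ − n₂FE°₂.
E°₃ = (1×+1.55 + 2×-1.20) / 3 = (-0.850) / 3 = -0.283 V.
E° values themselves are not directly additive — weighting by electron count is essential.

-0.283 V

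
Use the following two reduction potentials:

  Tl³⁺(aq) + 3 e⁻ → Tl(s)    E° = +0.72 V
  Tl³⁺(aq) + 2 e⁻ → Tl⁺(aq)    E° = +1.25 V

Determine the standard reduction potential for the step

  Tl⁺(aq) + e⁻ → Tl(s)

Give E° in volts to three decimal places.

-0.340 V

Sequential free energies add, so n₃E°₃ = n₁E°₁ + n₂E°₂.
With n₃ = 3, and the known step contributing 2×(+1.25) V, the unknown satisfies 1·E° = 3×(+0.72) − 2×(+1.25) = -0.340.
E° = -0.340 / 1 = -0.340 V.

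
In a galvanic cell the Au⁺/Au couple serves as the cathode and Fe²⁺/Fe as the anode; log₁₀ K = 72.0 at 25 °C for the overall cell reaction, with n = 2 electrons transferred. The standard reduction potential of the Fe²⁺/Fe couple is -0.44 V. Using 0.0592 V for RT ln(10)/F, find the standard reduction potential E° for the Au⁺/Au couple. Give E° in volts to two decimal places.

E°cell = (0.0592/n)·log K = (0.0592/2)(72.0) = +2.131 V.
Since Au⁺/Au is the cathode and Fe²⁺/Fe the anode, E°cell = E°(Au⁺/Au) − E°(Fe²⁺/Fe).
So E°(Au⁺/Au) = E°cell + E°(Fe²⁺/Fe) = +2.131 + (-0.44) = +1.69 V.

+1.69 V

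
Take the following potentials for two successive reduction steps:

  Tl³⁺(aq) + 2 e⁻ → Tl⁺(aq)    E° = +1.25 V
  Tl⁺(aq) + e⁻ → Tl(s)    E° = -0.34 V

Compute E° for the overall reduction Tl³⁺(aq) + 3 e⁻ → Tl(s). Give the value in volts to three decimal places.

Adding the free-energy changes (−nFE°) of the two steps gives −n₃FE°₃ = −n₁FE°₁ − n₂FE°₂.
E°₃ = (2×+1.25 + 1×-0.34) / 3 = (+2.160) / 3 = +0.720 V.
Simply averaging or adding the two E° values would be wrong; the electron-weighted sum is required.

+0.720 V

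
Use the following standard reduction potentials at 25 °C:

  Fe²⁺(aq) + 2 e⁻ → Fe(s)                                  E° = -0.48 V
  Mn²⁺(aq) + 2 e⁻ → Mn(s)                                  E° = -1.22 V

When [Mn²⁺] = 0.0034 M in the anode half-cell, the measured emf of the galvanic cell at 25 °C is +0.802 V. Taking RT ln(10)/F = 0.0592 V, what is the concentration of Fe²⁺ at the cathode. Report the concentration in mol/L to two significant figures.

Fe²⁺/Fe is the cathode, Mn²⁺/Mn the anode: E°cell = +0.74 V, n = 2.
Overall reaction: Fe²⁺(aq) + Mn(s) → Fe(s) + Mn²⁺(aq); Q = [Mn²⁺]^1/[Fe²⁺]^1.
From E = E° − (0.0592/n) log Q: log Q = (E° − E)·n/0.0592 = (+0.74 − (+0.802))·2/0.0592 = -2.0946.
So 1·log[Fe²⁺] = 1·log(0.0034) − log Q = -2.4685 − (-2.0946) = -0.3739; [Fe²⁺] = 10^(-0.3739) ≈ 0.42 M.

0.42 M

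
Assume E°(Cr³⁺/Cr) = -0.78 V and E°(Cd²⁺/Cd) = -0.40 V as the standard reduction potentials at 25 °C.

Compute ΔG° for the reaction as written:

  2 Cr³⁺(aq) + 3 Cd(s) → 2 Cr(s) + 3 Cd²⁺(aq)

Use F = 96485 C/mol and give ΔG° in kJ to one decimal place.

+220.0 kJ

As written, Cr³⁺/Cr is reduced (cathode) and Cd²⁺/Cd is oxidised (anode), so E°cell = (-0.78) − (-0.40) = -0.38 V.
Balancing electrons gives n = 6.
ΔG° = −nFE° = −(6)(96485)(-0.38) = 219,986 J = +220.0 kJ.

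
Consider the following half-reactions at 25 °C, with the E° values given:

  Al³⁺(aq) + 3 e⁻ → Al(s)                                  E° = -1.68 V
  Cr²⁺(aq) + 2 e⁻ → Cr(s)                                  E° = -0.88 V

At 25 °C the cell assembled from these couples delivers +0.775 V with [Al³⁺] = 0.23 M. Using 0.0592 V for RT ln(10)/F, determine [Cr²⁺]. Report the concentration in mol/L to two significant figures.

0.054 M

Cr²⁺/Cr is the cathode, Al³⁺/Al the anode: E°cell = +0.80 V, n = 6.
Overall reaction: 3 Cr²⁺(aq) + 2 Al(s) → 3 Cr(s) + 2 Al³⁺(aq); Q = [Al³⁺]^2/[Cr²⁺]^3.
From E = E° − (0.0592/n) log Q: log Q = (E° − E)·n/0.0592 = (+0.80 − (+0.775))·6/0.0592 = 2.5338.
So 3·log[Cr²⁺] = 2·log(0.23) − log Q = -1.2765 − (2.5338) = -3.8103; log[Cr²⁺] = -3.8103 / 3 = -1.2701; [Cr²⁺] = 10^(-1.2701) ≈ 0.054 M.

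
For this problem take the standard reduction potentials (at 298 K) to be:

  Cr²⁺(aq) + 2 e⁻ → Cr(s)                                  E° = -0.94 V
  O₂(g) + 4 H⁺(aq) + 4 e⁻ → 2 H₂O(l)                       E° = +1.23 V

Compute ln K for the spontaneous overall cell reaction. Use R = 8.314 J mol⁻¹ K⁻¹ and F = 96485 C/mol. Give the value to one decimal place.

338.0

Cathode: O₂/H₂O; anode: Cr²⁺/Cr. E°cell = (+1.23) − (-0.94) = +2.17 V, with n = 4.
ΔG° = −nFE° = −RT ln K, so ln K = nFE°/(RT) = (4)(96485)(+2.17) / ((8.314)(298)) = 338.028.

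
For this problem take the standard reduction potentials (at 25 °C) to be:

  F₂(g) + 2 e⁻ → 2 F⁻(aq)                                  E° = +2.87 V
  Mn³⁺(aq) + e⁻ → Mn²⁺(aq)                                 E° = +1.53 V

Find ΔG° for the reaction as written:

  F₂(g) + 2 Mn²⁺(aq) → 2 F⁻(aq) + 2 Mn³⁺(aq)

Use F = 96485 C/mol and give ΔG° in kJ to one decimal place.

-258.6 kJ

As written, F₂/F⁻ is reduced (cathode) and Mn³⁺/Mn²⁺ is oxidised (anode), so E°cell = (+2.87) − (+1.53) = +1.34 V.
Balancing electrons gives n = 2.
ΔG° = −nFE° = −(2)(96485)(+1.34) = -258,580 J = -258.6 kJ.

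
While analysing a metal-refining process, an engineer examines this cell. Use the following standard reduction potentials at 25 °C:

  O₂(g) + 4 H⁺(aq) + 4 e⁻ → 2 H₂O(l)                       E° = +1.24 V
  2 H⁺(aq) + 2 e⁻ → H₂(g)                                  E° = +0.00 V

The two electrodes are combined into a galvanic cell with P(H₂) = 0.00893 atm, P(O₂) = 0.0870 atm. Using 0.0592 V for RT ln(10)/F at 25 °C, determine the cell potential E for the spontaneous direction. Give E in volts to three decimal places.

+1.164 V

O₂/H₂O is the cathode (higher E°), H⁺/H₂ the anode: E°cell = +1.24 − (+0.00) = +1.24 V, n = 4.
Overall: O₂(g) + 2 H₂(g) → 2 H₂O(l)
Q = 1 / (P(O₂)·P(H₂)^2); log Q = 5.159.
E = E° − (0.0592/n) log Q = +1.24 − (0.0592/4)(5.159) = +1.164 V.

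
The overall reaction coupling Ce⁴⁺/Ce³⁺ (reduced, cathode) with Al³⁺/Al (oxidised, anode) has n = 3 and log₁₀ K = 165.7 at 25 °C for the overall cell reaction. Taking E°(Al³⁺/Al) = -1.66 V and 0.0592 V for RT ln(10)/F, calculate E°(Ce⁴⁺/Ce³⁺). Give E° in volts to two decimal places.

E°cell = (0.0592/n)·log K = (0.0592/3)(165.7) = +3.270 V.
Since Ce⁴⁺/Ce³⁺ is the cathode and Al³⁺/Al the anode, E°cell = E°(Ce⁴⁺/Ce³⁺) − E°(Al³⁺/Al).
So E°(Ce⁴⁺/Ce³⁺) = E°cell + E°(Al³⁺/Al) = +3.270 + (-1.66) = +1.61 V.

+1.61 V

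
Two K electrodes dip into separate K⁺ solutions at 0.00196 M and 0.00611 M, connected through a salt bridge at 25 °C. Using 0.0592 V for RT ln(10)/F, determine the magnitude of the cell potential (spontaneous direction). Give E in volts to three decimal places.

For a concentration cell E°cell = 0. The 0.00611 M side is the cathode (reduction is favoured where [K⁺] is higher).
With n = 1, E = −(0.0592/1) log([K⁺]ₐₙ/[K⁺]꜀ₐₜ) = −(0.0592/1) log(0.00196/0.00611) = −(0.0592/1)(-0.494) = +0.029 V.

+0.029 V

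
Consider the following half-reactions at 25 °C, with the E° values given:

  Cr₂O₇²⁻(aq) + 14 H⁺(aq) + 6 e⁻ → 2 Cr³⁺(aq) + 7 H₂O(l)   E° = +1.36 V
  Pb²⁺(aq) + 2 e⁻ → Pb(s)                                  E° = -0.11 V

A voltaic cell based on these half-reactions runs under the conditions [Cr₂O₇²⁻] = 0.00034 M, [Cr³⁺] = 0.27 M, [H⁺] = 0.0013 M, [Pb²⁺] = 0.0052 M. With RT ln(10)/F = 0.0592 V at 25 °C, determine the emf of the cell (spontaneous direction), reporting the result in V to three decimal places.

+1.116 V

Cr₂O₇²⁻/Cr³⁺ is the cathode (higher E°), Pb²⁺/Pb the anode: E°cell = +1.36 − (-0.11) = +1.47 V, n = 6.
Overall: Cr₂O₇²⁻(aq) + 14 H⁺(aq) + 3 Pb(s) → 2 Cr³⁺(aq) + 7 H₂O(l) + 3 Pb²⁺(aq)
Q = [Cr³⁺]^2·[Pb²⁺]^3 / ([Cr₂O₇²⁻]·[H⁺]^14); log Q = 35.884.
E = E° − (0.0592/n) log Q = +1.47 − (0.0592/6)(35.884) = +1.116 V.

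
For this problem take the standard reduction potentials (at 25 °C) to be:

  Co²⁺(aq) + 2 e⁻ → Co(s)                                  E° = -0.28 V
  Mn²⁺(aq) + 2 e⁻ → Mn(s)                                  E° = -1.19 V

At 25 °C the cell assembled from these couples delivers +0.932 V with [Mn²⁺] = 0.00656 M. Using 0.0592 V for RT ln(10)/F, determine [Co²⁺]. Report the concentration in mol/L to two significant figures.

Co²⁺/Co is the cathode, Mn²⁺/Mn the anode: E°cell = +0.91 V, n = 2.
Overall reaction: Co²⁺(aq) + Mn(s) → Co(s) + Mn²⁺(aq); Q = [Mn²⁺]^1/[Co²⁺]^1.
From E = E° − (0.0592/n) log Q: log Q = (E° − E)·n/0.0592 = (+0.91 − (+0.932))·2/0.0592 = -0.7432.
So 1·log[Co²⁺] = 1·log(0.00656) − log Q = -2.1831 − (-0.7432) = -1.4399; [Co²⁺] = 10^(-1.4399) ≈ 0.036 M.

0.036 M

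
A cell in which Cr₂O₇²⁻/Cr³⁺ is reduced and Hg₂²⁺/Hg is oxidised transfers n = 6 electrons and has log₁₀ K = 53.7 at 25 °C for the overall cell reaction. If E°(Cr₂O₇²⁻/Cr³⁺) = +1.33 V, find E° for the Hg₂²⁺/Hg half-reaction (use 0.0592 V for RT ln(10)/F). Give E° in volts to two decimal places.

+0.80 V

E°cell = (0.0592/n)·log K = (0.0592/6)(53.7) = +0.530 V.
Since Cr₂O₇²⁻/Cr³⁺ is the cathode and Hg₂²⁺/Hg the anode, E°cell = E°(Cr₂O₇²⁻/Cr³⁺) − E°(Hg₂²⁺/Hg).
So E°(Hg₂²⁺/Hg) = E°(Cr₂O₇²⁻/Cr³⁺) − E°cell = (+1.33) − (+0.530) = +0.80 V.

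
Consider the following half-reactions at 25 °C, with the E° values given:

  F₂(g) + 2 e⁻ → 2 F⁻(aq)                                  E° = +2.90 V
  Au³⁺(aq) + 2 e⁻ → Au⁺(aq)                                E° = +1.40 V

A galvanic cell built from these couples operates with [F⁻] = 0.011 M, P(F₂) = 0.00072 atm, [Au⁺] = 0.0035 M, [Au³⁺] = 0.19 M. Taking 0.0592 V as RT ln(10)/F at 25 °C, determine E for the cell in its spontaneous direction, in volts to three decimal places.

+1.472 V

F₂/F⁻ is the cathode (higher E°), Au³⁺/Au⁺ the anode: E°cell = +2.90 − (+1.40) = +1.50 V, n = 2.
Overall: F₂(g) + Au⁺(aq) → 2 F⁻(aq) + Au³⁺(aq)
Q = [F⁻]^2·[Au³⁺] / (P(F₂)·[Au⁺]); log Q = 0.960.
E = E° − (0.0592/n) log Q = +1.50 − (0.0592/2)(0.960) = +1.472 V.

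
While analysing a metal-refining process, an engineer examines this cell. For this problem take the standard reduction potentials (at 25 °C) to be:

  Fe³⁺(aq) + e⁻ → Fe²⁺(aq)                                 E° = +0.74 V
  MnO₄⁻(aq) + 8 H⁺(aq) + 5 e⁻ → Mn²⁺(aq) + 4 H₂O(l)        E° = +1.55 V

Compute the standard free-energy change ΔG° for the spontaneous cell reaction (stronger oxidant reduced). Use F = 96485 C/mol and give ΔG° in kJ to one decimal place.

-390.8 kJ

MnO₄⁻/Mn²⁺ (E° = +1.55 V) is the cathode; Fe³⁺/Fe²⁺ (E° = +0.74 V) is the anode, so E°cell = +0.81 V.
Balancing electrons gives n = 5 (lcm of 5 and 1).
ΔG° = −nFE° = −(5)(96485)(+0.81) = -390,764 J = -390.8 kJ.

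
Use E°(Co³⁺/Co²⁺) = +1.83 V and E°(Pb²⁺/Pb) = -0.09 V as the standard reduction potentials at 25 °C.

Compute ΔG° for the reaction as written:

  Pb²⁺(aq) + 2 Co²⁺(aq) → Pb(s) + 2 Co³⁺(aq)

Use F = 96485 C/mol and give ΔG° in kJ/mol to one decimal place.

+370.5 kJ/mol

As written, Pb²⁺/Pb is reduced (cathode) and Co³⁺/Co²⁺ is oxidised (anode), so E°cell = (-0.09) − (+1.83) = -1.92 V.
Balancing electrons gives n = 2.
ΔG° = −nFE° = −(2)(96485)(-1.92) = 370,502 J = +370.5 kJ/mol.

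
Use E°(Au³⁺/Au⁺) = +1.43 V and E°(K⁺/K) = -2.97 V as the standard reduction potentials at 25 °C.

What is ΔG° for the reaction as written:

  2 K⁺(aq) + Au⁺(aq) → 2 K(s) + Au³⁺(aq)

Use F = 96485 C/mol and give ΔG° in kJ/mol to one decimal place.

As written, K⁺/K is reduced (cathode) and Au³⁺/Au⁺ is oxidised (anode), so E°cell = (-2.97) − (+1.43) = -4.40 V.
Balancing electrons gives n = 2.
ΔG° = −nFE° = −(2)(96485)(-4.40) = 849,068 J = +849.1 kJ/mol.

+849.1 kJ/mol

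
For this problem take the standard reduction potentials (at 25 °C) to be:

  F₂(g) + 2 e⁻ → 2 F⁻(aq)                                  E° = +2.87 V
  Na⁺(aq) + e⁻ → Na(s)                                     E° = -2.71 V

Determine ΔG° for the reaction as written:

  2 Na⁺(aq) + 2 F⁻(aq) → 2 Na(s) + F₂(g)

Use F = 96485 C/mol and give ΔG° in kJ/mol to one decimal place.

As written, Na⁺/Na is reduced (cathode) and F₂/F⁻ is oxidised (anode), so E°cell = (-2.71) − (+2.87) = -5.58 V.
Balancing electrons gives n = 2.
ΔG° = −nFE° = −(2)(96485)(-5.58) = 1,076,773 J = +1076.8 kJ/mol.

+1076.8 kJ/mol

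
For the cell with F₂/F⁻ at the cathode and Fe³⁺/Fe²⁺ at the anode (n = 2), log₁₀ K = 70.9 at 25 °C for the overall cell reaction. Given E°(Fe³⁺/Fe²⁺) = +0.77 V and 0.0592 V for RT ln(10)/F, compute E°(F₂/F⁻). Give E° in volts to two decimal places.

+2.87 V

E°cell = (0.0592/n)·log K = (0.0592/2)(70.9) = +2.099 V.
Since F₂/F⁻ is the cathode and Fe³⁺/Fe²⁺ the anode, E°cell = E°(F₂/F⁻) − E°(Fe³⁺/Fe²⁺).
So E°(F₂/F⁻) = E°cell + E°(Fe³⁺/Fe²⁺) = +2.099 + (+0.77) = +2.87 V.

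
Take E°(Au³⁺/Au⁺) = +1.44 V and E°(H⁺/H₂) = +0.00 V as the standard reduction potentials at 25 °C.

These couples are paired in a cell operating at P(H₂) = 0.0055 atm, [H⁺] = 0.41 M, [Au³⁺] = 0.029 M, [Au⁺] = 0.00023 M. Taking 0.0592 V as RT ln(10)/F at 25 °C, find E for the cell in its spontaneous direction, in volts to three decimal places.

+1.458 V

Au³⁺/Au⁺ is the cathode (higher E°), H⁺/H₂ the anode: E°cell = +1.44 − (+0.00) = +1.44 V, n = 2.
Overall: Au³⁺(aq) + H₂(g) → Au⁺(aq) + 2 H⁺(aq)
Q = [Au⁺]·[H⁺]^2 / ([Au³⁺]·P(H₂)); log Q = -0.615.
E = E° − (0.0592/n) log Q = +1.44 − (0.0592/2)(-0.615) = +1.458 V.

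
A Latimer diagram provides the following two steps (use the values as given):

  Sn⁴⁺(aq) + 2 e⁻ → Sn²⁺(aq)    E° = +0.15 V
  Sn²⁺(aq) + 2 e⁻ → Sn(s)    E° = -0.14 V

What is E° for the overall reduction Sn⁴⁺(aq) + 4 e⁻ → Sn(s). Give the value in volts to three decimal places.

Adding the free-energy changes (−nFE°) of the two steps gives −n₃FE°₃ = −n₁FE°₁ − n₂FE°₂.
E°₃ = (2×+0.15 + 2×-0.14) / 4 = (+0.020) / 4 = +0.005 V.

+0.005 V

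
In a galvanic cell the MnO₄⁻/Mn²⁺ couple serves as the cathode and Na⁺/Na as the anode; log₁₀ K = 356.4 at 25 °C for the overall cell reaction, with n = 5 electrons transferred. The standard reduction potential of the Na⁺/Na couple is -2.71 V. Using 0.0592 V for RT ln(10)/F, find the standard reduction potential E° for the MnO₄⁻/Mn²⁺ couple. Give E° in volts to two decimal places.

+1.51 V

E°cell = (0.0592/n)·log K = (0.0592/5)(356.4) = +4.220 V.
Since MnO₄⁻/Mn²⁺ is the cathode and Na⁺/Na the anode, E°cell = E°(MnO₄⁻/Mn²⁺) − E°(Na⁺/Na).
So E°(MnO₄⁻/Mn²⁺) = E°cell + E°(Na⁺/Na) = +4.220 + (-2.71) = +1.51 V.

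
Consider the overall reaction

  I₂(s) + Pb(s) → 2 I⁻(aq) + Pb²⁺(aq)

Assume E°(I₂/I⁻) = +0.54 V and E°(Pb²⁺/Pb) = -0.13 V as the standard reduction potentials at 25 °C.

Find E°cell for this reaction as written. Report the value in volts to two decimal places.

The I₂/I⁻ couple has the higher reduction potential, so it is the cathode; Pb²⁺/Pb is oxidised at the anode.
E°cell = E°(cathode) − E°(anode) = (+0.54) − (-0.13) = +0.67 V.

+0.67 V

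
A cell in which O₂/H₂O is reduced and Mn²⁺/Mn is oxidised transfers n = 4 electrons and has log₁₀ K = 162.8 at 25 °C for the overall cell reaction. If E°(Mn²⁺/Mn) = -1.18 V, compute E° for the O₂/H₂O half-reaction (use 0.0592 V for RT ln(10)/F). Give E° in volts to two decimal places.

E°cell = (0.0592/n)·log K = (0.0592/4)(162.8) = +2.409 V.
Since O₂/H₂O is the cathode and Mn²⁺/Mn the anode, E°cell = E°(O₂/H₂O) − E°(Mn²⁺/Mn).
So E°(O₂/H₂O) = E°cell + E°(Mn²⁺/Mn) = +2.409 + (-1.18) = +1.23 V.

+1.23 V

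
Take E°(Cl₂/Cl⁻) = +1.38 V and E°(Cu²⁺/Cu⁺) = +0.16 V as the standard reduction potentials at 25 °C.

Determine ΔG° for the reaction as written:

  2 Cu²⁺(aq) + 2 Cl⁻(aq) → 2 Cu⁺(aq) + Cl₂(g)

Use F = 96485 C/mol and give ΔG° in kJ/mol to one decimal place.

+235.4 kJ/mol

As written, Cu²⁺/Cu⁺ is reduced (cathode) and Cl₂/Cl⁻ is oxidised (anode), so E°cell = (+0.16) − (+1.38) = -1.22 V.
Balancing electrons gives n = 2.
ΔG° = −nFE° = −(2)(96485)(-1.22) = 235,423 J = +235.4 kJ/mol.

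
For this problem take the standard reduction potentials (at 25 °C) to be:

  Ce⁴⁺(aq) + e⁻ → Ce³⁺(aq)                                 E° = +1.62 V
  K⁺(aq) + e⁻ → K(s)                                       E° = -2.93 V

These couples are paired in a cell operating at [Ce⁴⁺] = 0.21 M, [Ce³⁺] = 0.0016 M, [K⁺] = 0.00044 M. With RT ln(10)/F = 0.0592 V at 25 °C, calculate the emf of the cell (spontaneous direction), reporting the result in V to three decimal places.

Ce⁴⁺/Ce³⁺ is the cathode (higher E°), K⁺/K the anode: E°cell = +1.62 − (-2.93) = +4.55 V, n = 1.
Overall: Ce⁴⁺(aq) + K(s) → Ce³⁺(aq) + K⁺(aq)
Q = [Ce³⁺]·[K⁺] / ([Ce⁴⁺]); log Q = -5.475.
E = E° − (0.0592/n) log Q = +4.55 − (0.0592/1)(-5.475) = +4.874 V.

+4.874 V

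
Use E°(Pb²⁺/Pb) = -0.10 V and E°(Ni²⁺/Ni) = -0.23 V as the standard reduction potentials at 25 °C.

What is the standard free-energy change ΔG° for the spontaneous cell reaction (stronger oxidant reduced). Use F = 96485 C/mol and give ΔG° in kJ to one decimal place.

-25.1 kJ

Pb²⁺/Pb (E° = -0.10 V) is the cathode; Ni²⁺/Ni (E° = -0.23 V) is the anode, so E°cell = +0.13 V.
Balancing electrons gives n = 2 (lcm of 2 and 2).
ΔG° = −nFE° = −(2)(96485)(+0.13) = -25,086 J = -25.1 kJ.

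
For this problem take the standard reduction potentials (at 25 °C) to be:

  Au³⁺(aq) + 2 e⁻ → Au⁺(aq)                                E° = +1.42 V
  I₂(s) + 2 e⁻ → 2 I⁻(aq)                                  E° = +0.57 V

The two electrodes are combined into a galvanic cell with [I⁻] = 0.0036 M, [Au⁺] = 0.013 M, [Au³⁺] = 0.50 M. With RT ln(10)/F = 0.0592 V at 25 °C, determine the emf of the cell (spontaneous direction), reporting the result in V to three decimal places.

Au³⁺/Au⁺ is the cathode (higher E°), I₂/I⁻ the anode: E°cell = +1.42 − (+0.57) = +0.85 V, n = 2.
Overall: Au³⁺(aq) + 2 I⁻(aq) → Au⁺(aq) + I₂(s)
Q = [Au⁺] / ([Au³⁺]·[I⁻]^2); log Q = 3.302.
E = E° − (0.0592/n) log Q = +0.85 − (0.0592/2)(3.302) = +0.752 V.

+0.752 V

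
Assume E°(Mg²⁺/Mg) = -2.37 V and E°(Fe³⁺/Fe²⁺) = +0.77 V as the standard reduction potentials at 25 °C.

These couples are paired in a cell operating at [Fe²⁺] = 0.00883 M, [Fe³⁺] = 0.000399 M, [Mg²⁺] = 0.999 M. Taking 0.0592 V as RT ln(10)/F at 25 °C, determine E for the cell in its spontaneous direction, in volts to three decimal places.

Fe³⁺/Fe²⁺ is the cathode (higher E°), Mg²⁺/Mg the anode: E°cell = +0.77 − (-2.37) = +3.14 V, n = 2.
Overall: 2 Fe³⁺(aq) + Mg(s) → 2 Fe²⁺(aq) + Mg²⁺(aq)
Q = [Fe²⁺]^2·[Mg²⁺] / ([Fe³⁺]^2); log Q = 2.690.
E = E° − (0.0592/n) log Q = +3.14 − (0.0592/2)(2.690) = +3.060 V.

+3.060 V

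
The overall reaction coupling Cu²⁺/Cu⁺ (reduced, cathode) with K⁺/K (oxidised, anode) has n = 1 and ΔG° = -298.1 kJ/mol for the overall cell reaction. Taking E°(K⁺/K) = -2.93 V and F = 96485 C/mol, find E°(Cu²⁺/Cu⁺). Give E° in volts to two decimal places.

+0.16 V

E°cell = −ΔG°/(nF) = −(-298.1×10³)/((1)(96485)) = +3.090 V.
Since Cu²⁺/Cu⁺ is the cathode and K⁺/K the anode, E°cell = E°(Cu²⁺/Cu⁺) − E°(K⁺/K).
So E°(Cu²⁺/Cu⁺) = E°cell + E°(K⁺/K) = +3.090 + (-2.93) = +0.16 V.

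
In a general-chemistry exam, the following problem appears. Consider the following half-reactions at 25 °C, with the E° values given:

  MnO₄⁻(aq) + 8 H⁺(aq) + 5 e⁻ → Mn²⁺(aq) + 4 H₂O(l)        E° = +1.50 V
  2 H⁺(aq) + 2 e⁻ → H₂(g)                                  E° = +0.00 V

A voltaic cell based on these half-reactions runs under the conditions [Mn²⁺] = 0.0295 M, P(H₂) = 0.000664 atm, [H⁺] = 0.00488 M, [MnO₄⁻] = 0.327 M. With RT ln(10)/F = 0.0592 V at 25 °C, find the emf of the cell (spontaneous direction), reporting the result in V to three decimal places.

MnO₄⁻/Mn²⁺ is the cathode (higher E°), H⁺/H₂ the anode: E°cell = +1.50 − (+0.00) = +1.50 V, n = 10.
Overall: 2 MnO₄⁻(aq) + 6 H⁺(aq) + 5 H₂(g) → 2 Mn²⁺(aq) + 8 H₂O(l)
Q = [Mn²⁺]^2 / ([MnO₄⁻]^2·[H⁺]^6·P(H₂)^5); log Q = 27.669.
E = E° − (0.0592/n) log Q = +1.50 − (0.0592/10)(27.669) = +1.336 V.

+1.336 V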